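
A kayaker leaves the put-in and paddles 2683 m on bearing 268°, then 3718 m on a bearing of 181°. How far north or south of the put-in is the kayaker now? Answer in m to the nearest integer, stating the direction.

Leg 1 (268°, 2683 m): east 2683 sin 268° = -2681.37, north 2683 cos 268° = -93.64
Leg 2 (181°, 3718 m): east 3718 sin 181° = -64.89, north 3718 cos 181° = -3717.43
Net north component: -3811.07 m.

3811 m south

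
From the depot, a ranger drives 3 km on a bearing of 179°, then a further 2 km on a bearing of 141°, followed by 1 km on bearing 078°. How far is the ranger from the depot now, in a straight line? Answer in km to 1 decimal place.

Leg 1 (179°, 3 km): east 3 sin 179° = 0.05, north 3 cos 179° = -3.00
Leg 2 (141°, 2 km): east 2 sin 141° = 1.26, north 2 cos 141° = -1.55
Leg 3 (078°, 1 km): east 1 sin 78° = 0.98, north 1 cos 78° = 0.21
Net: 2.29 east, -4.35 north. Distance = √((2.29)² + (-4.35)²) = 4.912 km.

4.9 km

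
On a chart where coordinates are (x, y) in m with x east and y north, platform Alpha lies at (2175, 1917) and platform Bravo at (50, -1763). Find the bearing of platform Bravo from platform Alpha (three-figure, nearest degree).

Δeast = 50 − 2175 = -2125.00; Δnorth = -1763 − 1917 = -3680.00.
Bearing = atan2(Δeast, Δnorth) mod 360° = 210.00° ≈ 210°.

210°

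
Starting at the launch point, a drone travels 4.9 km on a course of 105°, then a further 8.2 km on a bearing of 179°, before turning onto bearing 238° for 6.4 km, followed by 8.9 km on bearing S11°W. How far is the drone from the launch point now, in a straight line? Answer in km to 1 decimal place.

Leg 1 (105°, 4.9 km): east 4.9 sin 105° = 4.73, north 4.9 cos 105° = -1.27
Leg 2 (179°, 8.2 km): east 8.2 sin 179° = 0.14, north 8.2 cos 179° = -8.20
Leg 3 (238°, 6.4 km): east 6.4 sin 238° = -5.43, north 6.4 cos 238° = -3.39
Leg 4 (S11°W, 8.9 km): east 8.9 sin 191° = -1.70, north 8.9 cos 191° = -8.74
Net: -2.25 east, -21.59 north. Distance = √((-2.25)² + (-21.59)²) = 21.712 km.

21.7 km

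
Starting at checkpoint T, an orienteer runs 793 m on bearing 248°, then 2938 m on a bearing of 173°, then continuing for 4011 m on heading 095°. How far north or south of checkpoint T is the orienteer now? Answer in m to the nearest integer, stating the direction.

3563 m south

Leg 1 (248°, 793 m): east 793 sin 248° = -735.26, north 793 cos 248° = -297.06
Leg 2 (173°, 2938 m): east 2938 sin 173° = 358.05, north 2938 cos 173° = -2916.10
Leg 3 (095°, 4011 m): east 4011 sin 95° = 3995.74, north 4011 cos 95° = -349.58
Net north component: -3562.75 m.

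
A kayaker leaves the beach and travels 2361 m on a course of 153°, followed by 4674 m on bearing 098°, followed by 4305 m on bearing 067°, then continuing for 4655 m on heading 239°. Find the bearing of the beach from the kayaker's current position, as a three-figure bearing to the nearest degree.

301°

Leg 1 (153°, 2361 m): east 2361 sin 153° = 1071.87, north 2361 cos 153° = -2103.67
Leg 2 (098°, 4674 m): east 4674 sin 98° = 4628.51, north 4674 cos 98° = -650.50
Leg 3 (067°, 4305 m): east 4305 sin 67° = 3962.77, north 4305 cos 67° = 1682.10
Leg 4 (239°, 4655 m): east 4655 sin 239° = -3990.11, north 4655 cos 239° = -2397.50
Net displacement: 5673.04 east, -3469.57 north. Direction back to start is (-5673.04, 3469.57): bearing = atan2(-5673.04, 3469.57) mod 360° = 301.45° ≈ 301°.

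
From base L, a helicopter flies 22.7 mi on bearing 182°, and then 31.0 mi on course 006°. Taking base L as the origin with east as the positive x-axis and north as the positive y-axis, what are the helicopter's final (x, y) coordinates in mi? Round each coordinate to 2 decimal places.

(2.45, 8.14)

Leg 1 (182°, 22.7 mi): east 22.7 sin 182° = -0.79, north 22.7 cos 182° = -22.69
Leg 2 (006°, 31.0 mi): east 31.0 sin 6° = 3.24, north 31.0 cos 6° = 30.83
Summing: 2.45 mi east, 8.14 mi north → (2.45, 8.14).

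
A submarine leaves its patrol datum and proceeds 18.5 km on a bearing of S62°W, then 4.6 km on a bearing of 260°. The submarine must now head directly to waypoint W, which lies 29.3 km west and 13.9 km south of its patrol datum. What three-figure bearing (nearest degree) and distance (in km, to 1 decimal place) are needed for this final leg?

242°, 9.5 km

Leg 1 (S62°W, 18.5 km): east 18.5 sin 242° = -16.33, north 18.5 cos 242° = -8.69
Leg 2 (260°, 4.6 km): east 4.6 sin 260° = -4.53, north 4.6 cos 260° = -0.80
Current position: (-20.86, -9.48). Target: (-29.3, -13.9). Remaining: Δeast = -8.44, Δnorth = -4.42.
Bearing = atan2(-8.44, -4.42) mod 360° = 242.37°; distance = √((-8.44)² + (-4.42)²) = 9.521 km.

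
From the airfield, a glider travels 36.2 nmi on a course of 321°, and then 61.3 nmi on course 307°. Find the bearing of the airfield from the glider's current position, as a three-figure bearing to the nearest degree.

Leg 1 (321°, 36.2 nmi): east 36.2 sin 321° = -22.78, north 36.2 cos 321° = 28.13
Leg 2 (307°, 61.3 nmi): east 61.3 sin 307° = -48.96, north 61.3 cos 307° = 36.89
Net displacement: -71.74 east, 65.02 north. Direction back to start is (71.74, -65.02): bearing = atan2(71.74, -65.02) mod 360° = 132.19° ≈ 132°.

132°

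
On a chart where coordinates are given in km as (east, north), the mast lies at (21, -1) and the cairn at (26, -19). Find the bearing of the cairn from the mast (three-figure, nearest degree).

Δeast = 26 − 21 = 5.00; Δnorth = -19 − -1 = -18.00.
Bearing = atan2(Δeast, Δnorth) mod 360° = 164.48° ≈ 164°.

164°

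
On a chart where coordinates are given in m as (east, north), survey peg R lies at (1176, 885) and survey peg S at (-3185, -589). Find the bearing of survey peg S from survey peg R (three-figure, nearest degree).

Δeast = -3185 − 1176 = -4361.00; Δnorth = -589 − 885 = -1474.00.
Bearing = atan2(Δeast, Δnorth) mod 360° = 251.32° ≈ 251°.

251°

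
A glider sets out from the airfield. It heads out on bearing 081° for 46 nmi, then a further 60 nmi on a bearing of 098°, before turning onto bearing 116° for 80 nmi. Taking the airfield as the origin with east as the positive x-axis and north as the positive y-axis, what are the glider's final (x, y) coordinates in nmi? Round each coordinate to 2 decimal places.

(176.75, -36.22)

Leg 1 (081°, 46 nmi): east 46 sin 81° = 45.43, north 46 cos 81° = 7.20
Leg 2 (098°, 60 nmi): east 60 sin 98° = 59.42, north 60 cos 98° = -8.35
Leg 3 (116°, 80 nmi): east 80 sin 116° = 71.90, north 80 cos 116° = -35.07
Summing: 176.75 nmi east, -36.22 nmi north → (176.75, -36.22).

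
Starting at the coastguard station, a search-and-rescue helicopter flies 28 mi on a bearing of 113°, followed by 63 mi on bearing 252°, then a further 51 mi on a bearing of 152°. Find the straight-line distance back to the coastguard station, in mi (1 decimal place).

76.1 mi

Leg 1 (113°, 28 mi): east 28 sin 113° = 25.77, north 28 cos 113° = -10.94
Leg 2 (252°, 63 mi): east 63 sin 252° = -59.92, north 63 cos 252° = -19.47
Leg 3 (152°, 51 mi): east 51 sin 152° = 23.94, north 51 cos 152° = -45.03
Net: -10.20 east, -75.44 north. Distance = √((-10.20)² + (-75.44)²) = 76.125 mi.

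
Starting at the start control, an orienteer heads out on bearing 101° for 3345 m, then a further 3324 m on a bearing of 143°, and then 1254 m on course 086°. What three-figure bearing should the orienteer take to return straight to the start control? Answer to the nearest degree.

Leg 1 (101°, 3345 m): east 3345 sin 101° = 3283.54, north 3345 cos 101° = -638.26
Leg 2 (143°, 3324 m): east 3324 sin 143° = 2000.43, north 3324 cos 143° = -2654.66
Leg 3 (086°, 1254 m): east 1254 sin 86° = 1250.95, north 1254 cos 86° = 87.47
Net displacement: 6534.92 east, -3205.45 north. Direction back to start is (-6534.92, 3205.45): bearing = atan2(-6534.92, 3205.45) mod 360° = 296.13° ≈ 296°.

296°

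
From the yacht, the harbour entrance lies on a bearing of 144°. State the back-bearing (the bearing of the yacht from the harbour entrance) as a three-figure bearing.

Back-bearing = 144° + 180° = 324°.

324°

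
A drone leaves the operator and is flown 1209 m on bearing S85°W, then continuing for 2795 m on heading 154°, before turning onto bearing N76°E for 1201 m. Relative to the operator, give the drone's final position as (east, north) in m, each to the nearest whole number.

(1186, -2327)

Leg 1 (S85°W, 1209 m): east 1209 sin 265° = -1204.40, north 1209 cos 265° = -105.37
Leg 2 (154°, 2795 m): east 2795 sin 154° = 1225.25, north 2795 cos 154° = -2512.13
Leg 3 (N76°E, 1201 m): east 1201 sin 76° = 1165.33, north 1201 cos 76° = 290.55
Summing: 1186.17 m east, -2326.95 m north → (1186, -2327).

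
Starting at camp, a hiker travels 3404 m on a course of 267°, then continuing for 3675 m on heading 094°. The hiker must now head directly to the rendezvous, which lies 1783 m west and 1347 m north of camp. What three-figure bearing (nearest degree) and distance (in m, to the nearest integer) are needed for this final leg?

Leg 1 (267°, 3404 m): east 3404 sin 267° = -3399.33, north 3404 cos 267° = -178.15
Leg 2 (094°, 3675 m): east 3675 sin 94° = 3666.05, north 3675 cos 94° = -256.36
Current position: (266.71, -434.51). Target: (-1783, 1347). Remaining: Δeast = -2049.71, Δnorth = 1781.51.
Bearing = atan2(-2049.71, 1781.51) mod 360° = 311.00°; distance = √((-2049.71)² + (1781.51)²) = 2715.712 m.

311°, 2716 m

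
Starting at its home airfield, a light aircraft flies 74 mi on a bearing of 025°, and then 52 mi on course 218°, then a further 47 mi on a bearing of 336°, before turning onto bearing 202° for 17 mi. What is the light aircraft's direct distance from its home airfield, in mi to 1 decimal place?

Leg 1 (025°, 74 mi): east 74 sin 25° = 31.27, north 74 cos 25° = 67.07
Leg 2 (218°, 52 mi): east 52 sin 218° = -32.01, north 52 cos 218° = -40.98
Leg 3 (336°, 47 mi): east 47 sin 336° = -19.12, north 47 cos 336° = 42.94
Leg 4 (202°, 17 mi): east 17 sin 202° = -6.37, north 17 cos 202° = -15.76
Net: -26.23 east, 53.26 north. Distance = √((-26.23)² + (53.26)²) = 59.371 mi.

59.4 mi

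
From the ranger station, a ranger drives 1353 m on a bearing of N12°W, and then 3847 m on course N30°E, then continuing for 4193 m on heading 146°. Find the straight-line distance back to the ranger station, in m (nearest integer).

Leg 1 (N12°W, 1353 m): east 1353 sin 348° = -281.30, north 1353 cos 348° = 1323.43
Leg 2 (N30°E, 3847 m): east 3847 sin 30° = 1923.50, north 3847 cos 30° = 3331.60
Leg 3 (146°, 4193 m): east 4193 sin 146° = 2344.70, north 4193 cos 146° = -3476.15
Net: 3986.89 east, 1178.88 north. Distance = √((3986.89)² + (1178.88)²) = 4157.530 m.

4158 m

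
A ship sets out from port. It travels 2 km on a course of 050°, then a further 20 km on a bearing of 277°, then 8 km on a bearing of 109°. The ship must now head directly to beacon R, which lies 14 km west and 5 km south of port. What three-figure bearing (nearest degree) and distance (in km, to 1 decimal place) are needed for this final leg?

Leg 1 (050°, 2 km): east 2 sin 50° = 1.53, north 2 cos 50° = 1.29
Leg 2 (277°, 20 km): east 20 sin 277° = -19.85, north 20 cos 277° = 2.44
Leg 3 (109°, 8 km): east 8 sin 109° = 7.56, north 8 cos 109° = -2.60
Current position: (-10.75, 1.12). Target: (-14, -5). Remaining: Δeast = -3.25, Δnorth = -6.12.
Bearing = atan2(-3.25, -6.12) mod 360° = 207.94°; distance = √((-3.25)² + (-6.12)²) = 6.926 km.

208°, 6.9 km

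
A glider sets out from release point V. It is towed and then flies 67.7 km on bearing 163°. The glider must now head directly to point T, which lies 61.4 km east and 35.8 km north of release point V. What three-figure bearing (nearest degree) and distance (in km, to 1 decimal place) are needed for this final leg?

022°, 108.8 km

Leg 1 (163°, 67.7 km): east 67.7 sin 163° = 19.79, north 67.7 cos 163° = -64.74
Current position: (19.79, -64.74). Target: (61.4, 35.8). Remaining: Δeast = 41.61, Δnorth = 100.54.
Bearing = atan2(41.61, 100.54) mod 360° = 22.48°; distance = √((41.61)² + (100.54)²) = 108.811 km.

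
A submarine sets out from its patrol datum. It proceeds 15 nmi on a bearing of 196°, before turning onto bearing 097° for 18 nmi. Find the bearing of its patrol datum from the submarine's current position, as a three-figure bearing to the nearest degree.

Leg 1 (196°, 15 nmi): east 15 sin 196° = -4.13, north 15 cos 196° = -14.42
Leg 2 (097°, 18 nmi): east 18 sin 97° = 17.87, north 18 cos 97° = -2.19
Net displacement: 13.73 east, -16.61 north. Direction back to start is (-13.73, 16.61): bearing = atan2(-13.73, 16.61) mod 360° = 320.42° ≈ 320°.

320°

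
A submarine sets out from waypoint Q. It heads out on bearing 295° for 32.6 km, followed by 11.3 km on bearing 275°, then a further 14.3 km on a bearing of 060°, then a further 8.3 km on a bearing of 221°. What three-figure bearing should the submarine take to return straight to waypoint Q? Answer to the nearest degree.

Leg 1 (295°, 32.6 km): east 32.6 sin 295° = -29.55, north 32.6 cos 295° = 13.78
Leg 2 (275°, 11.3 km): east 11.3 sin 275° = -11.26, north 11.3 cos 275° = 0.98
Leg 3 (060°, 14.3 km): east 14.3 sin 60° = 12.38, north 14.3 cos 60° = 7.15
Leg 4 (221°, 8.3 km): east 8.3 sin 221° = -5.45, north 8.3 cos 221° = -6.26
Net displacement: -33.86 east, 15.65 north. Direction back to start is (33.86, -15.65): bearing = atan2(33.86, -15.65) mod 360° = 114.80° ≈ 115°.

115°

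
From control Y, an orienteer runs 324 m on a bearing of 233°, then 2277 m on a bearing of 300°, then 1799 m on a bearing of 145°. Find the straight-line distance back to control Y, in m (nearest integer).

1311 m

Leg 1 (233°, 324 m): east 324 sin 233° = -258.76, north 324 cos 233° = -194.99
Leg 2 (300°, 2277 m): east 2277 sin 300° = -1971.94, north 2277 cos 300° = 1138.50
Leg 3 (145°, 1799 m): east 1799 sin 145° = 1031.86, north 1799 cos 145° = -1473.65
Net: -1198.83 east, -530.14 north. Distance = √((-1198.83)² + (-530.14)²) = 1310.822 m.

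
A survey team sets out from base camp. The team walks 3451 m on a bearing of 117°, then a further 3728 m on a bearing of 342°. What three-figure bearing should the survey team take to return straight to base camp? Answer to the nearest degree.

224°

Leg 1 (117°, 3451 m): east 3451 sin 117° = 3074.86, north 3451 cos 117° = -1566.72
Leg 2 (342°, 3728 m): east 3728 sin 342° = -1152.02, north 3728 cos 342° = 3545.54
Net displacement: 1922.85 east, 1978.82 north. Direction back to start is (-1922.85, -1978.82): bearing = atan2(-1922.85, -1978.82) mod 360° = 224.18° ≈ 224°.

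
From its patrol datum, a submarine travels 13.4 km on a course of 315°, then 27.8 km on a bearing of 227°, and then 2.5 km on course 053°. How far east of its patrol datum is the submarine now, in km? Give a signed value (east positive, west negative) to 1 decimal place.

Leg 1 (315°, 13.4 km): east 13.4 sin 315° = -9.48, north 13.4 cos 315° = 9.48
Leg 2 (227°, 27.8 km): east 27.8 sin 227° = -20.33, north 27.8 cos 227° = -18.96
Leg 3 (053°, 2.5 km): east 2.5 sin 53° = 2.00, north 2.5 cos 53° = 1.50
Net east component: -27.81 km.

-27.8 km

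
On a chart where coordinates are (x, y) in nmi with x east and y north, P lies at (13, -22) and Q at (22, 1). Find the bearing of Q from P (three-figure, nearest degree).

021°

Δeast = 22 − 13 = 9.00; Δnorth = 1 − -22 = 23.00.
Bearing = atan2(Δeast, Δnorth) mod 360° = 21.37° ≈ 021°.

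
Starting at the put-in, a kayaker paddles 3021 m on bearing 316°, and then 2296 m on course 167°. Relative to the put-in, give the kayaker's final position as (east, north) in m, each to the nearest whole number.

(-1582, -64)

Leg 1 (316°, 3021 m): east 3021 sin 316° = -2098.56, north 3021 cos 316° = 2173.13
Leg 2 (167°, 2296 m): east 2296 sin 167° = 516.49, north 2296 cos 167° = -2237.15
Summing: -1582.08 m east, -64.03 m north → (-1582, -64).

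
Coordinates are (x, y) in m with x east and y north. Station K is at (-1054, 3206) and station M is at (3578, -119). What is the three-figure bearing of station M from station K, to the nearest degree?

126°

Δeast = 3578 − -1054 = 4632.00; Δnorth = -119 − 3206 = -3325.00.
Bearing = atan2(Δeast, Δnorth) mod 360° = 125.67° ≈ 126°.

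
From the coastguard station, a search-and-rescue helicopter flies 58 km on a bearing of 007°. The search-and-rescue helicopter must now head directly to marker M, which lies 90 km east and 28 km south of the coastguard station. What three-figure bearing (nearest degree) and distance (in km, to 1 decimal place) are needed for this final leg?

Leg 1 (007°, 58 km): east 58 sin 7° = 7.07, north 58 cos 7° = 57.57
Current position: (7.07, 57.57). Target: (90, -28). Remaining: Δeast = 82.93, Δnorth = -85.57.
Bearing = atan2(82.93, -85.57) mod 360° = 135.90°; distance = √((82.93)² + (-85.57)²) = 119.162 km.

136°, 119.2 km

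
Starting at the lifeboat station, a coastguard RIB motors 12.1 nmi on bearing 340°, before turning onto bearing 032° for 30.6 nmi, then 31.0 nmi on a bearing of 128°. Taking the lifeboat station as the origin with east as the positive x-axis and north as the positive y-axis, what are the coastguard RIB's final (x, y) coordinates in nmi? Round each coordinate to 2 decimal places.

(36.51, 18.24)

Leg 1 (340°, 12.1 nmi): east 12.1 sin 340° = -4.14, north 12.1 cos 340° = 11.37
Leg 2 (032°, 30.6 nmi): east 30.6 sin 32° = 16.22, north 30.6 cos 32° = 25.95
Leg 3 (128°, 31.0 nmi): east 31.0 sin 128° = 24.43, north 31.0 cos 128° = -19.09
Summing: 36.51 nmi east, 18.24 nmi north → (36.51, 18.24).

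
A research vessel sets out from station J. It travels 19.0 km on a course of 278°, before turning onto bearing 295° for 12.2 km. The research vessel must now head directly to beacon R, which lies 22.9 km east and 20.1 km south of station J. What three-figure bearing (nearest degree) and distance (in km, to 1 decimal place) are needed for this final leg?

Leg 1 (278°, 19.0 km): east 19.0 sin 278° = -18.82, north 19.0 cos 278° = 2.64
Leg 2 (295°, 12.2 km): east 12.2 sin 295° = -11.06, north 12.2 cos 295° = 5.16
Current position: (-29.87, 7.80). Target: (22.9, -20.1). Remaining: Δeast = 52.77, Δnorth = -27.90.
Bearing = atan2(52.77, -27.90) mod 360° = 117.87°; distance = √((52.77)² + (-27.90)²) = 59.693 km.

118°, 59.7 km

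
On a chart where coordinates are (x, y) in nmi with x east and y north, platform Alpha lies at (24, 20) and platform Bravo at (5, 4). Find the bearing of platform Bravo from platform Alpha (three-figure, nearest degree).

230°

Δeast = 5 − 24 = -19.00; Δnorth = 4 − 20 = -16.00.
Bearing = atan2(Δeast, Δnorth) mod 360° = 229.90° ≈ 230°.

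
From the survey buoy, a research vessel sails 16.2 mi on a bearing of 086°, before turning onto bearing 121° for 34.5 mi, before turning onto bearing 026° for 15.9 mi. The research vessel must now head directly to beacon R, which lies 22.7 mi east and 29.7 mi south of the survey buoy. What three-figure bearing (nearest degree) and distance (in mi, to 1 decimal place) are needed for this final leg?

Leg 1 (086°, 16.2 mi): east 16.2 sin 86° = 16.16, north 16.2 cos 86° = 1.13
Leg 2 (121°, 34.5 mi): east 34.5 sin 121° = 29.57, north 34.5 cos 121° = -17.77
Leg 3 (026°, 15.9 mi): east 15.9 sin 26° = 6.97, north 15.9 cos 26° = 14.29
Current position: (52.70, -2.35). Target: (22.7, -29.7). Remaining: Δeast = -30.00, Δnorth = -27.35.
Bearing = atan2(-30.00, -27.35) mod 360° = 227.65°; distance = √((-30.00)² + (-27.35)²) = 40.599 mi.

228°, 40.6 mi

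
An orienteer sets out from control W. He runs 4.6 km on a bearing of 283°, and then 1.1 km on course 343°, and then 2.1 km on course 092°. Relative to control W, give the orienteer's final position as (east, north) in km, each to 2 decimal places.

Leg 1 (283°, 4.6 km): east 4.6 sin 283° = -4.48, north 4.6 cos 283° = 1.03
Leg 2 (343°, 1.1 km): east 1.1 sin 343° = -0.32, north 1.1 cos 343° = 1.05
Leg 3 (092°, 2.1 km): east 2.1 sin 92° = 2.10, north 2.1 cos 92° = -0.07
Summing: -2.70 km east, 2.01 km north → (-2.70, 2.01).

(-2.70, 2.01)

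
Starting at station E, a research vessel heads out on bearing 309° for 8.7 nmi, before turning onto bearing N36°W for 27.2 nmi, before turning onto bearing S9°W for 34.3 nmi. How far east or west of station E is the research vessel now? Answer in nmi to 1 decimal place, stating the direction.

28.1 nmi west

Leg 1 (309°, 8.7 nmi): east 8.7 sin 309° = -6.76, north 8.7 cos 309° = 5.48
Leg 2 (N36°W, 27.2 nmi): east 27.2 sin 324° = -15.99, north 27.2 cos 324° = 22.01
Leg 3 (S9°W, 34.3 nmi): east 34.3 sin 189° = -5.37, north 34.3 cos 189° = -33.88
Net east component: -28.11 nmi.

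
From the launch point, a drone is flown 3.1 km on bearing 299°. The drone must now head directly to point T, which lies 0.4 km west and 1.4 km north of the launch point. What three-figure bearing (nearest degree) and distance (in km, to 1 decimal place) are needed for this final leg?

Leg 1 (299°, 3.1 km): east 3.1 sin 299° = -2.71, north 3.1 cos 299° = 1.50
Current position: (-2.71, 1.50). Target: (-0.4, 1.4). Remaining: Δeast = 2.31, Δnorth = -0.10.
Bearing = atan2(2.31, -0.10) mod 360° = 92.55°; distance = √((2.31)² + (-0.10)²) = 2.314 km.

093°, 2.3 km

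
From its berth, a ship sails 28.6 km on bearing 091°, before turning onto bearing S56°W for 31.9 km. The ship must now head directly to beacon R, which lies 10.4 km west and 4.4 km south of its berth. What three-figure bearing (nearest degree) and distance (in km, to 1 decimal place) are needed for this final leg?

318°, 18.8 km

Leg 1 (091°, 28.6 km): east 28.6 sin 91° = 28.60, north 28.6 cos 91° = -0.50
Leg 2 (S56°W, 31.9 km): east 31.9 sin 236° = -26.45, north 31.9 cos 236° = -17.84
Current position: (2.15, -18.34). Target: (-10.4, -4.4). Remaining: Δeast = -12.55, Δnorth = 13.94.
Bearing = atan2(-12.55, 13.94) mod 360° = 318.00°; distance = √((-12.55)² + (13.94)²) = 18.755 km.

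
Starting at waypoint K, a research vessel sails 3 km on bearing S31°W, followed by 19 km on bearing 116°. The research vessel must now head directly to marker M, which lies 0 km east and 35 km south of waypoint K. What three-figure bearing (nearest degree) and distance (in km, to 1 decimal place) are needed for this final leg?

213°, 28.7 km

Leg 1 (S31°W, 3 km): east 3 sin 211° = -1.55, north 3 cos 211° = -2.57
Leg 2 (116°, 19 km): east 19 sin 116° = 17.08, north 19 cos 116° = -8.33
Current position: (15.53, -10.90). Target: (0, -35). Remaining: Δeast = -15.53, Δnorth = -24.10.
Bearing = atan2(-15.53, -24.10) mod 360° = 212.80°; distance = √((-15.53)² + (-24.10)²) = 28.671 km.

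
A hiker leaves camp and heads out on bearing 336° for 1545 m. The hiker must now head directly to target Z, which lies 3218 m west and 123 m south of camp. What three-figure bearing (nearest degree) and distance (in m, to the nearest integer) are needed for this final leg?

Leg 1 (336°, 1545 m): east 1545 sin 336° = -628.41, north 1545 cos 336° = 1411.43
Current position: (-628.41, 1411.43). Target: (-3218, -123). Remaining: Δeast = -2589.59, Δnorth = -1534.43.
Bearing = atan2(-2589.59, -1534.43) mod 360° = 239.35°; distance = √((-2589.59)² + (-1534.43)²) = 3010.059 m.

239°, 3010 m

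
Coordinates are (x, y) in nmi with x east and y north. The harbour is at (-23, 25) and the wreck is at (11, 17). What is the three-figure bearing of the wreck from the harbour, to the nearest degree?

Δeast = 11 − -23 = 34.00; Δnorth = 17 − 25 = -8.00.
Bearing = atan2(Δeast, Δnorth) mod 360° = 103.24° ≈ 103°.

103°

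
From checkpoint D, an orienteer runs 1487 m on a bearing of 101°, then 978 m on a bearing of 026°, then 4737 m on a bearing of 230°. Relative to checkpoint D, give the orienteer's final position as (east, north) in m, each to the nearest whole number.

(-1740, -2450)

Leg 1 (101°, 1487 m): east 1487 sin 101° = 1459.68, north 1487 cos 101° = -283.73
Leg 2 (026°, 978 m): east 978 sin 26° = 428.73, north 978 cos 26° = 879.02
Leg 3 (230°, 4737 m): east 4737 sin 230° = -3628.75, north 4737 cos 230° = -3044.88
Summing: -1740.35 m east, -2449.60 m north → (-1740, -2450).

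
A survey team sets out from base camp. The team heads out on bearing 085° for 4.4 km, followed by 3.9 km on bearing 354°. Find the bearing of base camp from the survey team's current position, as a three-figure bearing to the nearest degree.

223°

Leg 1 (085°, 4.4 km): east 4.4 sin 85° = 4.38, north 4.4 cos 85° = 0.38
Leg 2 (354°, 3.9 km): east 3.9 sin 354° = -0.41, north 3.9 cos 354° = 3.88
Net displacement: 3.98 east, 4.26 north. Direction back to start is (-3.98, -4.26): bearing = atan2(-3.98, -4.26) mod 360° = 223.01° ≈ 223°.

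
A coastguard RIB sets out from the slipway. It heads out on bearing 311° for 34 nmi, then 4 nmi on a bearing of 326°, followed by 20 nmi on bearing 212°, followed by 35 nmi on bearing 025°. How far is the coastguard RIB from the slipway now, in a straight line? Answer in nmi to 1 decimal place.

46.8 nmi

Leg 1 (311°, 34 nmi): east 34 sin 311° = -25.66, north 34 cos 311° = 22.31
Leg 2 (326°, 4 nmi): east 4 sin 326° = -2.24, north 4 cos 326° = 3.32
Leg 3 (212°, 20 nmi): east 20 sin 212° = -10.60, north 20 cos 212° = -16.96
Leg 4 (025°, 35 nmi): east 35 sin 25° = 14.79, north 35 cos 25° = 31.72
Net: -23.70 east, 40.38 north. Distance = √((-23.70)² + (40.38)²) = 46.825 nmi.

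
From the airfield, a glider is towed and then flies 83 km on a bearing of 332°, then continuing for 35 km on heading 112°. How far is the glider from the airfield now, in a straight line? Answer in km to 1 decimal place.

Leg 1 (332°, 83 km): east 83 sin 332° = -38.97, north 83 cos 332° = 73.28
Leg 2 (112°, 35 km): east 35 sin 112° = 32.45, north 35 cos 112° = -13.11
Net: -6.51 east, 60.17 north. Distance = √((-6.51)² + (60.17)²) = 60.525 km.

60.5 km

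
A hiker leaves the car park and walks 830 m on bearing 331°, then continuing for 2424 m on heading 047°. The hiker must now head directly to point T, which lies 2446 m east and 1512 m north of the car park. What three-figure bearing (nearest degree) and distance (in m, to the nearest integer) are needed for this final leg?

129°, 1382 m

Leg 1 (331°, 830 m): east 830 sin 331° = -402.39, north 830 cos 331° = 725.93
Leg 2 (047°, 2424 m): east 2424 sin 47° = 1772.80, north 2424 cos 47° = 1653.16
Current position: (1370.41, 2379.10). Target: (2446, 1512). Remaining: Δeast = 1075.59, Δnorth = -867.10.
Bearing = atan2(1075.59, -867.10) mod 360° = 128.87°; distance = √((1075.59)² + (-867.10)²) = 1381.577 m.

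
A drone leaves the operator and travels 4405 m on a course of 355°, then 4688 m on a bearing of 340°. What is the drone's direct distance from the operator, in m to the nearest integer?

9015 m

Leg 1 (355°, 4405 m): east 4405 sin 355° = -383.92, north 4405 cos 355° = 4388.24
Leg 2 (340°, 4688 m): east 4688 sin 340° = -1603.39, north 4688 cos 340° = 4405.28
Net: -1987.31 east, 8793.52 north. Distance = √((-1987.31)² + (8793.52)²) = 9015.284 m.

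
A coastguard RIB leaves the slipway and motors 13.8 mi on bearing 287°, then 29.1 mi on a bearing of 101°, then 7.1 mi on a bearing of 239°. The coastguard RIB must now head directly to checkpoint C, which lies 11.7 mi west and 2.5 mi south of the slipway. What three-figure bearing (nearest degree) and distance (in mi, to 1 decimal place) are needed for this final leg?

277°, 21.2 mi

Leg 1 (287°, 13.8 mi): east 13.8 sin 287° = -13.20, north 13.8 cos 287° = 4.03
Leg 2 (101°, 29.1 mi): east 29.1 sin 101° = 28.57, north 29.1 cos 101° = -5.55
Leg 3 (239°, 7.1 mi): east 7.1 sin 239° = -6.09, north 7.1 cos 239° = -3.66
Current position: (9.28, -5.17). Target: (-11.7, -2.5). Remaining: Δeast = -20.98, Δnorth = 2.67.
Bearing = atan2(-20.98, 2.67) mod 360° = 277.26°; distance = √((-20.98)² + (2.67)²) = 21.152 mi.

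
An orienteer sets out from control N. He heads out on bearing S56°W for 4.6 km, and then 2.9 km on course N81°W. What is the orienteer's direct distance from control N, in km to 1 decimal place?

7.0 km

Leg 1 (S56°W, 4.6 km): east 4.6 sin 236° = -3.81, north 4.6 cos 236° = -2.57
Leg 2 (N81°W, 2.9 km): east 2.9 sin 279° = -2.86, north 2.9 cos 279° = 0.45
Net: -6.68 east, -2.12 north. Distance = √((-6.68)² + (-2.12)²) = 7.006 km.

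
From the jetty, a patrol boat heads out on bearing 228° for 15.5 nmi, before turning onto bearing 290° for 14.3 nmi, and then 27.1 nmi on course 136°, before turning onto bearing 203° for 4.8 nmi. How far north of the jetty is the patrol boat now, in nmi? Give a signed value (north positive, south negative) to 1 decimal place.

Leg 1 (228°, 15.5 nmi): east 15.5 sin 228° = -11.52, north 15.5 cos 228° = -10.37
Leg 2 (290°, 14.3 nmi): east 14.3 sin 290° = -13.44, north 14.3 cos 290° = 4.89
Leg 3 (136°, 27.1 nmi): east 27.1 sin 136° = 18.83, north 27.1 cos 136° = -19.49
Leg 4 (203°, 4.8 nmi): east 4.8 sin 203° = -1.88, north 4.8 cos 203° = -4.42
Net north component: -29.39 nmi.

-29.4 nmi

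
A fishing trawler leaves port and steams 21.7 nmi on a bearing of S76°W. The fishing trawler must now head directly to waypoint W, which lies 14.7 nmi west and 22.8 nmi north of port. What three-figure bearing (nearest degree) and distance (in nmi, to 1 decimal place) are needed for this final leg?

Leg 1 (S76°W, 21.7 nmi): east 21.7 sin 256° = -21.06, north 21.7 cos 256° = -5.25
Current position: (-21.06, -5.25). Target: (-14.7, 22.8). Remaining: Δeast = 6.36, Δnorth = 28.05.
Bearing = atan2(6.36, 28.05) mod 360° = 12.77°; distance = √((6.36)² + (28.05)²) = 28.761 nmi.

013°, 28.8 nmi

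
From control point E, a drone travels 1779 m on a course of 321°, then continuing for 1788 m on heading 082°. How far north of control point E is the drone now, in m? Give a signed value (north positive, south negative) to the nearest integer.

1631 m

Leg 1 (321°, 1779 m): east 1779 sin 321° = -1119.56, north 1779 cos 321° = 1382.54
Leg 2 (082°, 1788 m): east 1788 sin 82° = 1770.60, north 1788 cos 82° = 248.84
Net north component: 1631.38 m.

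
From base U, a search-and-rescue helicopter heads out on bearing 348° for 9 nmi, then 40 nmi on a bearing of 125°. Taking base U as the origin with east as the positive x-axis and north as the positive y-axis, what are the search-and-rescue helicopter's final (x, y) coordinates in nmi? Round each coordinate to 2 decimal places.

Leg 1 (348°, 9 nmi): east 9 sin 348° = -1.87, north 9 cos 348° = 8.80
Leg 2 (125°, 40 nmi): east 40 sin 125° = 32.77, north 40 cos 125° = -22.94
Summing: 30.89 nmi east, -14.14 nmi north → (30.89, -14.14).

(30.89, -14.14)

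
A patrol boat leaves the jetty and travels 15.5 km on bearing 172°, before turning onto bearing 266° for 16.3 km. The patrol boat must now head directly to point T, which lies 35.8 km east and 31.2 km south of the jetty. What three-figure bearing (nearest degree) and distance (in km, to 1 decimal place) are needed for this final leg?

Leg 1 (172°, 15.5 km): east 15.5 sin 172° = 2.16, north 15.5 cos 172° = -15.35
Leg 2 (266°, 16.3 km): east 16.3 sin 266° = -16.26, north 16.3 cos 266° = -1.14
Current position: (-14.10, -16.49). Target: (35.8, -31.2). Remaining: Δeast = 49.90, Δnorth = -14.71.
Bearing = atan2(49.90, -14.71) mod 360° = 106.43°; distance = √((49.90)² + (-14.71)²) = 52.027 km.

106°, 52.0 km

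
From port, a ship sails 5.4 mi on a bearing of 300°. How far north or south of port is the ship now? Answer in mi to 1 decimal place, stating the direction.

Leg 1 (300°, 5.4 mi): east 5.4 sin 300° = -4.68, north 5.4 cos 300° = 2.70
Net north component: 2.70 mi.

2.7 mi north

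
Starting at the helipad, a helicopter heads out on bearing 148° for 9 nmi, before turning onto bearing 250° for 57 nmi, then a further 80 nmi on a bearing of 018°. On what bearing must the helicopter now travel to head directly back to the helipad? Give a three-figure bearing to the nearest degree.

154°

Leg 1 (148°, 9 nmi): east 9 sin 148° = 4.77, north 9 cos 148° = -7.63
Leg 2 (250°, 57 nmi): east 57 sin 250° = -53.56, north 57 cos 250° = -19.50
Leg 3 (018°, 80 nmi): east 80 sin 18° = 24.72, north 80 cos 18° = 76.08
Net displacement: -24.07 east, 48.96 north. Direction back to start is (24.07, -48.96): bearing = atan2(24.07, -48.96) mod 360° = 153.82° ≈ 154°.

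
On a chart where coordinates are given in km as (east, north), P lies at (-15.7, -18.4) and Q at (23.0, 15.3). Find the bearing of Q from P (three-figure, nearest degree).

049°

Δeast = 23.0 − -15.7 = 38.70; Δnorth = 15.3 − -18.4 = 33.70.
Bearing = atan2(Δeast, Δnorth) mod 360° = 48.95° ≈ 049°.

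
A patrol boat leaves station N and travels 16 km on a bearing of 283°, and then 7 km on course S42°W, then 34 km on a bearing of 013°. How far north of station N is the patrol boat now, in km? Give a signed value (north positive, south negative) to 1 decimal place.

Leg 1 (283°, 16 km): east 16 sin 283° = -15.59, north 16 cos 283° = 3.60
Leg 2 (S42°W, 7 km): east 7 sin 222° = -4.68, north 7 cos 222° = -5.20
Leg 3 (013°, 34 km): east 34 sin 13° = 7.65, north 34 cos 13° = 33.13
Net north component: 31.53 km.

31.5 km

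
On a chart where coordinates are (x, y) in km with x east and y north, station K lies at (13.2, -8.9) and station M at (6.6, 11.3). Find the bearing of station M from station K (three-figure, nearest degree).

342°

Δeast = 6.6 − 13.2 = -6.60; Δnorth = 11.3 − -8.9 = 20.20.
Bearing = atan2(Δeast, Δnorth) mod 360° = 341.91° ≈ 342°.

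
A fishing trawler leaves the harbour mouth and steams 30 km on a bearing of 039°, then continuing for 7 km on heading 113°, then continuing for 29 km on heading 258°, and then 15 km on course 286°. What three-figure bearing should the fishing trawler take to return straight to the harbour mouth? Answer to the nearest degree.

Leg 1 (039°, 30 km): east 30 sin 39° = 18.88, north 30 cos 39° = 23.31
Leg 2 (113°, 7 km): east 7 sin 113° = 6.44, north 7 cos 113° = -2.74
Leg 3 (258°, 29 km): east 29 sin 258° = -28.37, north 29 cos 258° = -6.03
Leg 4 (286°, 15 km): east 15 sin 286° = -14.42, north 15 cos 286° = 4.13
Net displacement: -17.46 east, 18.68 north. Direction back to start is (17.46, -18.68): bearing = atan2(17.46, -18.68) mod 360° = 136.94° ≈ 137°.

137°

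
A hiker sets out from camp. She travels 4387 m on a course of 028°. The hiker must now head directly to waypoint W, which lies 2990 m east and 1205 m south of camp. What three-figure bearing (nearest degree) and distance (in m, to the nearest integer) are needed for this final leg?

170°, 5163 m

Leg 1 (028°, 4387 m): east 4387 sin 28° = 2059.57, north 4387 cos 28° = 3873.49
Current position: (2059.57, 3873.49). Target: (2990, -1205). Remaining: Δeast = 930.43, Δnorth = -5078.49.
Bearing = atan2(930.43, -5078.49) mod 360° = 169.62°; distance = √((930.43)² + (-5078.49)²) = 5163.019 m.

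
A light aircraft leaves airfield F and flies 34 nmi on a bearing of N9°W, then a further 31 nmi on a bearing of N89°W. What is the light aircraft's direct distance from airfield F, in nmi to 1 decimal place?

49.8 nmi

Leg 1 (N9°W, 34 nmi): east 34 sin 351° = -5.32, north 34 cos 351° = 33.58
Leg 2 (N89°W, 31 nmi): east 31 sin 271° = -31.00, north 31 cos 271° = 0.54
Net: -36.31 east, 34.12 north. Distance = √((-36.31)² + (34.12)²) = 49.830 nmi.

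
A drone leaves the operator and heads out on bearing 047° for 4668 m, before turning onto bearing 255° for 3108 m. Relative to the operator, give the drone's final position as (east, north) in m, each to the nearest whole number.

Leg 1 (047°, 4668 m): east 4668 sin 47° = 3413.96, north 4668 cos 47° = 3183.57
Leg 2 (255°, 3108 m): east 3108 sin 255° = -3002.10, north 3108 cos 255° = -804.41
Summing: 411.86 m east, 2379.16 m north → (412, 2379).

(412, 2379)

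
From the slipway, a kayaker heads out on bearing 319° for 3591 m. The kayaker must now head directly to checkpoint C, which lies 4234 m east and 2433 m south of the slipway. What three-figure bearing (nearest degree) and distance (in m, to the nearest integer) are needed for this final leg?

128°, 8359 m

Leg 1 (319°, 3591 m): east 3591 sin 319° = -2355.91, north 3591 cos 319° = 2710.16
Current position: (-2355.91, 2710.16). Target: (4234, -2433). Remaining: Δeast = 6589.91, Δnorth = -5143.16.
Bearing = atan2(6589.91, -5143.16) mod 360° = 127.97°; distance = √((6589.91)² + (-5143.16)²) = 8359.366 m.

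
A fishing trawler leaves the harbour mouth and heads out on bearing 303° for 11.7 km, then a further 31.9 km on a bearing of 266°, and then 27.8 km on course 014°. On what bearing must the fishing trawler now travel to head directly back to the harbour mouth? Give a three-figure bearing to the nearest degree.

132°

Leg 1 (303°, 11.7 km): east 11.7 sin 303° = -9.81, north 11.7 cos 303° = 6.37
Leg 2 (266°, 31.9 km): east 31.9 sin 266° = -31.82, north 31.9 cos 266° = -2.23
Leg 3 (014°, 27.8 km): east 27.8 sin 14° = 6.73, north 27.8 cos 14° = 26.97
Net displacement: -34.91 east, 31.12 north. Direction back to start is (34.91, -31.12): bearing = atan2(34.91, -31.12) mod 360° = 131.72° ≈ 132°.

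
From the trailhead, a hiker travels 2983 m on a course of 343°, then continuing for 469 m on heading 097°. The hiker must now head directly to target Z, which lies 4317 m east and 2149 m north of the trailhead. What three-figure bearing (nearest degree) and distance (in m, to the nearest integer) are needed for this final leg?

098°, 4768 m

Leg 1 (343°, 2983 m): east 2983 sin 343° = -872.14, north 2983 cos 343° = 2852.66
Leg 2 (097°, 469 m): east 469 sin 97° = 465.50, north 469 cos 97° = -57.16
Current position: (-406.64, 2795.50). Target: (4317, 2149). Remaining: Δeast = 4723.64, Δnorth = -646.50.
Bearing = atan2(4723.64, -646.50) mod 360° = 97.79°; distance = √((4723.64)² + (-646.50)²) = 4767.677 m.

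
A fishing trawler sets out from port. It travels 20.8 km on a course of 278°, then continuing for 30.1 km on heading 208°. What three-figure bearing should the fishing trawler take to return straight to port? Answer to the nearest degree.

056°

Leg 1 (278°, 20.8 km): east 20.8 sin 278° = -20.60, north 20.8 cos 278° = 2.89
Leg 2 (208°, 30.1 km): east 30.1 sin 208° = -14.13, north 30.1 cos 208° = -26.58
Net displacement: -34.73 east, -23.68 north. Direction back to start is (34.73, 23.68): bearing = atan2(34.73, 23.68) mod 360° = 55.71° ≈ 056°.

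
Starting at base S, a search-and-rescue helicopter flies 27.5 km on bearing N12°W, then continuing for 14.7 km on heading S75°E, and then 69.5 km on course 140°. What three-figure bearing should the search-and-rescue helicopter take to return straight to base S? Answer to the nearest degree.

300°

Leg 1 (N12°W, 27.5 km): east 27.5 sin 348° = -5.72, north 27.5 cos 348° = 26.90
Leg 2 (S75°E, 14.7 km): east 14.7 sin 105° = 14.20, north 14.7 cos 105° = -3.80
Leg 3 (140°, 69.5 km): east 69.5 sin 140° = 44.67, north 69.5 cos 140° = -53.24
Net displacement: 53.16 east, -30.15 north. Direction back to start is (-53.16, 30.15): bearing = atan2(-53.16, 30.15) mod 360° = 299.56° ≈ 300°.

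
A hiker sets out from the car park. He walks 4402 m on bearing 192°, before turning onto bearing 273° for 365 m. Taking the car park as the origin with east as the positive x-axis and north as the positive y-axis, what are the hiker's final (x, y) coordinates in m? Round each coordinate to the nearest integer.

(-1280, -4287)

Leg 1 (192°, 4402 m): east 4402 sin 192° = -915.23, north 4402 cos 192° = -4305.81
Leg 2 (273°, 365 m): east 365 sin 273° = -364.50, north 365 cos 273° = 19.10
Summing: -1279.73 m east, -4286.70 m north → (-1280, -4287).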